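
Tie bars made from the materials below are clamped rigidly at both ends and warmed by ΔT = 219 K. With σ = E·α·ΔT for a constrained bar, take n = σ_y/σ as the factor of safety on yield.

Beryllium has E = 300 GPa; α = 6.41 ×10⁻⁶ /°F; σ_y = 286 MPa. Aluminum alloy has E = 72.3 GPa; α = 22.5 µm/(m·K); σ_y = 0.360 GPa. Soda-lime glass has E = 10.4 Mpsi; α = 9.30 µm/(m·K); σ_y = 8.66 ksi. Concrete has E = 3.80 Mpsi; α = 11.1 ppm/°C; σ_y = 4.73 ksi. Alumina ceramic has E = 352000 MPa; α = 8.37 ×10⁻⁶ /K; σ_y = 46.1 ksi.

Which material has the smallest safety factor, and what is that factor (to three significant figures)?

Per material, after unit conversion:
  beryllium: E = 300.0, α = 11.5, σ_y = 286.0 → σ = 758 MPa, n = 0.377
  aluminum alloy: E = 72.30, α = 22.5, σ_y = 360.0 → σ = 356 MPa, n = 1.01
  soda-lime glass: E = 71.71, α = 9.30, σ_y = 59.71 → σ = 146 MPa, n = 0.409
  concrete: E = 26.20, α = 11.1, σ_y = 32.61 → σ = 63.7 MPa, n = 0.512
  alumina ceramic: E = 352.0, α = 8.37, σ_y = 317.8 → σ = 645 MPa, n = 0.493
The minimum is beryllium at n = 0.377.

beryllium, n = 0.377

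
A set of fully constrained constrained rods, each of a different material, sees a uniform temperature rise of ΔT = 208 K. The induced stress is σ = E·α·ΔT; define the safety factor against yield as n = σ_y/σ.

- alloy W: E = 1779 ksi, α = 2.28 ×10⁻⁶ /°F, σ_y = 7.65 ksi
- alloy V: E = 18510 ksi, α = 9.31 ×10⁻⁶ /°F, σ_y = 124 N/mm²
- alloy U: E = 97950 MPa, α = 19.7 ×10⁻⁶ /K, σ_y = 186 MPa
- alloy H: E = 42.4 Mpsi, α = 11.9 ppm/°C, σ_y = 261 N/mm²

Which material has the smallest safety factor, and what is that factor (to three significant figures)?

Per material, after unit conversion:
  alloy W: E = 12.27, α = 4.10, σ_y = 52.74 → σ = 10.5 MPa, n = 5.04
  alloy V: E = 127.6, α = 16.8, σ_y = 124.0 → σ = 445 MPa, n = 0.279
  alloy U: E = 97.95, α = 19.7, σ_y = 186.0 → σ = 401 MPa, n = 0.463
  alloy H: E = 292.3, α = 11.9, σ_y = 261.0 → σ = 724 MPa, n = 0.361
Smallest n: alloy V with n = 0.279.

alloy V, n = 0.279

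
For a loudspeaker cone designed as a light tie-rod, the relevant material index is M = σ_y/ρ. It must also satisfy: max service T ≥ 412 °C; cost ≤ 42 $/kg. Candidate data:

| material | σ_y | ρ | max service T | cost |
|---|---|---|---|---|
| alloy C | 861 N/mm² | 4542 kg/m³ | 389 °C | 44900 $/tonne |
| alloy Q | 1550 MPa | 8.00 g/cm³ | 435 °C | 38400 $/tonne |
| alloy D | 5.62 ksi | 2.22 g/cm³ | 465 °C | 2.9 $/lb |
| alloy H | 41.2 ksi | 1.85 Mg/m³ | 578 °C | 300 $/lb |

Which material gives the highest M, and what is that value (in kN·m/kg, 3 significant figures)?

alloy Q, M = 194 kN·m/kg

Screen on constraints: max service T ≥ 412 °C; cost ≤ 42 $/kg. Survivors: alloy Q, alloy D.
In SI units:
  alloy Q: σ_y = 1550 MPa, ρ = 8000 kg/m³
  alloy D: σ_y = 38.75 MPa, ρ = 2220 kg/m³
  alloy Q: M = 194 kN·m/kg
  alloy D: M = 17.5 kN·m/kg
The maximum is for alloy Q.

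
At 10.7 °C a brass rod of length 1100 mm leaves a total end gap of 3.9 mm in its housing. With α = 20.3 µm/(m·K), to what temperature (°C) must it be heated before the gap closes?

185 °C

α·L₀·ΔT = 3.9 mm ⇒ ΔT = 3.9 / (20.3×10⁻⁶ × 1100.0) = 174.7 K.
T = 10.7 + 174.7 = 185.4 °C.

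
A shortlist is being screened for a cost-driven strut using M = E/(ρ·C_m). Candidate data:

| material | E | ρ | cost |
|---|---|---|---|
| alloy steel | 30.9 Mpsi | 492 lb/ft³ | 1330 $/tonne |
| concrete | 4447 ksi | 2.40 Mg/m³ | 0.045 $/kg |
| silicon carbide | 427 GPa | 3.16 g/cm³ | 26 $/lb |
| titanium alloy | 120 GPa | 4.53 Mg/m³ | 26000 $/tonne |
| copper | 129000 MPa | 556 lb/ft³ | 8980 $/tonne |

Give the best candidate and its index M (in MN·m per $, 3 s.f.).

In SI units:
  alloy steel: E = 213.0 GPa, ρ = 7881 kg/m³, cost = 1.330 $/kg
  concrete: E = 30.66 GPa, ρ = 2400 kg/m³, cost = 0.04500 $/kg
  silicon carbide: E = 427.0 GPa, ρ = 3160 kg/m³, cost = 57.32 $/kg
  titanium alloy: E = 120.0 GPa, ρ = 4530 kg/m³, cost = 26.00 $/kg
  copper: E = 129.0 GPa, ρ = 8906 kg/m³, cost = 8.980 $/kg
  concrete: M = 284 MN·m per $
  alloy steel: M = 20.3 MN·m per $
  silicon carbide: M = 2.36 MN·m per $
  copper: M = 1.61 MN·m per $
  titanium alloy: M = 1.02 MN·m per $
Concrete has the largest M.

concrete, M = 284 MN·m per $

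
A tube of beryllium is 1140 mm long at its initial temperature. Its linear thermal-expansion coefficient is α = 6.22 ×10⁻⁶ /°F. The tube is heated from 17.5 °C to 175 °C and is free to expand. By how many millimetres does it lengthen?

2.01 mm

Convert α: 6.22×10⁻⁶/°F × (9/5) = 11.2×10⁻⁶/K.
ΔT = 175 − 17.5 = 157.5 K.
ΔL = α·L₀·ΔT = 11.2×10⁻⁶ × 1140 mm × 157.5 K = 2.01 mm.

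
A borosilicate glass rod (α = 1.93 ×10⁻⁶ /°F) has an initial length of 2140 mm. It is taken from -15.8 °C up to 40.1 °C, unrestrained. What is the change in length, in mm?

Convert α: 1.93×10⁻⁶/°F × (9/5) = 3.47×10⁻⁶/K.
ΔT = 40.1 − (-15.8) = 55.90 K.
ΔL = α·L₀·ΔT = 3.47×10⁻⁶ × 2140 mm × 55.90 K = 0.416 mm.

0.416 mm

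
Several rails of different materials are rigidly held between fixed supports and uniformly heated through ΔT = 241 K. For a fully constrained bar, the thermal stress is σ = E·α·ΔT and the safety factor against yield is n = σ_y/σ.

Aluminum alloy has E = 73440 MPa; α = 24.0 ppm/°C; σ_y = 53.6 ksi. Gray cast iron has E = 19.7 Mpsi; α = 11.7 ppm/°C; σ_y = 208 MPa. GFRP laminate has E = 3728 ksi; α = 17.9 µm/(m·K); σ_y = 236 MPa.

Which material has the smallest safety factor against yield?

gray cast iron

In consistent units (E in GPa, α in ×10⁻⁶/K, σ_y in MPa):
  aluminum alloy: E = 73.44, α = 24.0, σ_y = 369.6 → σ = 425 MPa, n = 0.870
  gray cast iron: E = 135.8, α = 11.7, σ_y = 208.0 → σ = 383 MPa, n = 0.543
  GFRP laminate: E = 25.70, α = 17.9, σ_y = 236.0 → σ = 111 MPa, n = 2.13
Gray cast iron has the lowest safety factor, n = 0.543.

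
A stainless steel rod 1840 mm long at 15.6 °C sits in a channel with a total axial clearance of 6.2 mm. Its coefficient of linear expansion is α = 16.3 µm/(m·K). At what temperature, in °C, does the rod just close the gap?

222 °C

α·L₀·ΔT = 6.2 mm ⇒ ΔT = 6.2 / (16.3×10⁻⁶ × 1840.0) = 206.7 K.
T = 15.6 + 206.7 = 222.3 °C.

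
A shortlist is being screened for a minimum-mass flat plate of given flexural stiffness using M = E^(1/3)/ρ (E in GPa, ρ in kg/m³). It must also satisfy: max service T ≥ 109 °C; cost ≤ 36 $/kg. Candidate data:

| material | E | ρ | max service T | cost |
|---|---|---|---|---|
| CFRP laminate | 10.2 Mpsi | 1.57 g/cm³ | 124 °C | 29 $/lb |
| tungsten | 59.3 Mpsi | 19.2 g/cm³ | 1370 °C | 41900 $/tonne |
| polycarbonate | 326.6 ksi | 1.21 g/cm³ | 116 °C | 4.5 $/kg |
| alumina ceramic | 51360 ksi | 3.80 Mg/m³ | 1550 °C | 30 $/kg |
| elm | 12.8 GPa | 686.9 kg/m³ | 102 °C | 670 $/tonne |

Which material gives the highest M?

alumina ceramic

Screen on constraints: max service T ≥ 109 °C; cost ≤ 36 $/kg. Survivors: polycarbonate, alumina ceramic.
In SI units:
  polycarbonate: E = 2.252 GPa, ρ = 1210 kg/m³
  alumina ceramic: E = 354.1 GPa, ρ = 3800 kg/m³
  alumina ceramic: M = 1.86×10⁻³
  polycarbonate: M = 1.08×10⁻³
Alumina ceramic ranks first.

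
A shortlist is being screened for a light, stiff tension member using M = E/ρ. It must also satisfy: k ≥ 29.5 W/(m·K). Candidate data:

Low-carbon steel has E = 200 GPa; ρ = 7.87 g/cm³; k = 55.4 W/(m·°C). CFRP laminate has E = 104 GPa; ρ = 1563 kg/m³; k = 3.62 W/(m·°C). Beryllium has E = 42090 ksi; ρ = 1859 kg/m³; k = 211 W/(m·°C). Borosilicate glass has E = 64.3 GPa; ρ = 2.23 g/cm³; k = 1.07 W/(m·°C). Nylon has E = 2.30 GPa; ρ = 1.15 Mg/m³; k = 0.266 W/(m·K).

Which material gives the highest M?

Screen on constraints: k ≥ 29.5 W/(m·K). Survivors: low-carbon steel, beryllium.
In SI units:
  low-carbon steel: E = 200.0 GPa, ρ = 7870 kg/m³
  beryllium: E = 290.2 GPa, ρ = 1859 kg/m³
  beryllium: M = 156 MN·m/kg
  low-carbon steel: M = 25.4 MN·m/kg
Beryllium ranks first.

beryllium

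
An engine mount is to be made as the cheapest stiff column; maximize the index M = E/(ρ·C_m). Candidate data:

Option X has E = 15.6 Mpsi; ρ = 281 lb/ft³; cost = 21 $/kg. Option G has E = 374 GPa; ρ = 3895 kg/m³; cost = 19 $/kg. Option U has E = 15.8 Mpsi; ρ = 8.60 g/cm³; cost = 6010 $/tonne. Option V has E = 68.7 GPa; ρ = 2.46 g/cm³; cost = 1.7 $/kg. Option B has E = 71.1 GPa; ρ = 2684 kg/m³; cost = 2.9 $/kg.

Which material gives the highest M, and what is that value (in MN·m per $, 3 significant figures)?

Putting every candidate on a common basis:
  option X: E = 107.6 GPa, ρ = 4501 kg/m³, cost = 21.00 $/kg
  option G: E = 374.0 GPa, ρ = 3895 kg/m³, cost = 19.00 $/kg
  option U: E = 108.9 GPa, ρ = 8600 kg/m³, cost = 6.010 $/kg
  option V: E = 68.70 GPa, ρ = 2460 kg/m³, cost = 1.700 $/kg
  option B: E = 71.10 GPa, ρ = 2684 kg/m³, cost = 2.900 $/kg
  option V: M = 16.4 MN·m per $
  option B: M = 9.13 MN·m per $
  option G: M = 5.05 MN·m per $
  option U: M = 2.11 MN·m per $
  option X: M = 1.14 MN·m per $
Option V has the largest M.

option V, M = 16.4 MN·m per $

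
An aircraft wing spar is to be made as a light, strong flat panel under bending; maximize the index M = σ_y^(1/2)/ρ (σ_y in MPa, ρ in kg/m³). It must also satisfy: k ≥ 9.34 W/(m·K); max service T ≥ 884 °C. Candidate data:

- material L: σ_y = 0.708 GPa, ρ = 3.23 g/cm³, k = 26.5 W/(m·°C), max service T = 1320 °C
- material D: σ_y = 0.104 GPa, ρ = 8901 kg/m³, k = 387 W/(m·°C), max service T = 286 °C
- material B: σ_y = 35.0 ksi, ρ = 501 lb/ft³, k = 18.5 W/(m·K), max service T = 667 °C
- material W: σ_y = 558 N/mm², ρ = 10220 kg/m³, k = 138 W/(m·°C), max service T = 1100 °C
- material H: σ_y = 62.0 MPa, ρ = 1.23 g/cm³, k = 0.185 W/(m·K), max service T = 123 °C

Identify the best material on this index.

Screen on constraints: k ≥ 9.34 W/(m·K); max service T ≥ 884 °C. Survivors: material L, material W.
Convert each candidate to consistent units, then evaluate M:
  material L: σ_y = 708.0 MPa, ρ = 3230 kg/m³
  material W: σ_y = 558.0 MPa, ρ = 10220 kg/m³
  material L: M = 8.24×10⁻³
  material W: M = 2.31×10⁻³
Material L ranks first.

material L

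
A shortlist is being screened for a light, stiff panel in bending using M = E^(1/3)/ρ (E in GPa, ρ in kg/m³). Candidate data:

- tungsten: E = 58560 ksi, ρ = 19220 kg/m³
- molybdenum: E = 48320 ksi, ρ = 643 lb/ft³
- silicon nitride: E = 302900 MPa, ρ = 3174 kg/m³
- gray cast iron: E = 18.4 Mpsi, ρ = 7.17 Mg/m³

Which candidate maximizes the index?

In SI units:
  tungsten: E = 403.8 GPa, ρ = 19220 kg/m³
  molybdenum: E = 333.2 GPa, ρ = 10300 kg/m³
  silicon nitride: E = 302.9 GPa, ρ = 3174 kg/m³
  gray cast iron: E = 126.9 GPa, ρ = 7170 kg/m³
  silicon nitride: M = 2.12×10⁻³
  gray cast iron: M = 0.701×10⁻³
  molybdenum: M = 0.673×10⁻³
  tungsten: M = 0.385×10⁻³
The maximum is for silicon nitride.

silicon nitride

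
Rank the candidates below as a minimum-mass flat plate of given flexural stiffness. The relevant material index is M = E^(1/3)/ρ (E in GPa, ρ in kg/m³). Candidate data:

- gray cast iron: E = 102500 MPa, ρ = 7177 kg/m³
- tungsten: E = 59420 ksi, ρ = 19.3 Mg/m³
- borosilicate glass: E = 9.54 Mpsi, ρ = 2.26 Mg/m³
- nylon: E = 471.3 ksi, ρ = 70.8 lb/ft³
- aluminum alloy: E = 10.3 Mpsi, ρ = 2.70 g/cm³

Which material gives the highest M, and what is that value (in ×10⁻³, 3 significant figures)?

Convert each candidate to consistent units, then evaluate M:
  gray cast iron: E = 102.5 GPa, ρ = 7177 kg/m³
  tungsten: E = 409.7 GPa, ρ = 19300 kg/m³
  borosilicate glass: E = 65.78 GPa, ρ = 2260 kg/m³
  nylon: E = 3.249 GPa, ρ = 1134 kg/m³
  aluminum alloy: E = 71.02 GPa, ρ = 2700 kg/m³
  borosilicate glass: M = 1.79×10⁻³
  aluminum alloy: M = 1.53×10⁻³
  nylon: M = 1.31×10⁻³
  gray cast iron: M = 0.652×10⁻³
  tungsten: M = 0.385×10⁻³
The maximum is for borosilicate glass.

borosilicate glass, M = 1.79×10⁻³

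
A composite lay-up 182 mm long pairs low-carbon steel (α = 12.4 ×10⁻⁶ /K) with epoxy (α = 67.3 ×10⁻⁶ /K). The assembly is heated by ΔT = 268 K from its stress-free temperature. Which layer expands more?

epoxy

α(low-carbon steel) = 12.4×10⁻⁶/K vs α(epoxy) = 67.3×10⁻⁶/K.
Higher α expands more for the same ΔT: epoxy.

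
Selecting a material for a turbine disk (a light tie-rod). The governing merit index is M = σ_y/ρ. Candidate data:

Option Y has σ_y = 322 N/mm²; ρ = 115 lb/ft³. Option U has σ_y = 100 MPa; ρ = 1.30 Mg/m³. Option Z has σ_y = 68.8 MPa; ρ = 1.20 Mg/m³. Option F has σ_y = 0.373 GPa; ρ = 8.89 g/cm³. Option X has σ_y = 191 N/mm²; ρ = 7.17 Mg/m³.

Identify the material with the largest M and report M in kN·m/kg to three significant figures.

option Y, M = 175 kN·m/kg

In SI units:
  option Y: σ_y = 322.0 MPa, ρ = 1842 kg/m³
  option U: σ_y = 100.0 MPa, ρ = 1300 kg/m³
  option Z: σ_y = 68.80 MPa, ρ = 1200 kg/m³
  option F: σ_y = 373.0 MPa, ρ = 8890 kg/m³
  option X: σ_y = 191.0 MPa, ρ = 7170 kg/m³
  option Y: M = 175 kN·m/kg
  option U: M = 76.9 kN·m/kg
  option Z: M = 57.3 kN·m/kg
  option F: M = 42.0 kN·m/kg
  option X: M = 26.6 kN·m/kg
The maximum is for option Y.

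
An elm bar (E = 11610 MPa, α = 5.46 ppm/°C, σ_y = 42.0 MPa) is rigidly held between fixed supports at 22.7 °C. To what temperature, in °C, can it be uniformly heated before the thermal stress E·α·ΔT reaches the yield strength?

E = 11610 MPa = 11.61 GPa.
E·α·ΔT = 42.00 MPa ⇒ ΔT = 42.00 / (11.61×10³ × 5.46×10⁻⁶) = 662.6 K.
T = 22.7 + 662.6 = 685.3 °C.

685 °C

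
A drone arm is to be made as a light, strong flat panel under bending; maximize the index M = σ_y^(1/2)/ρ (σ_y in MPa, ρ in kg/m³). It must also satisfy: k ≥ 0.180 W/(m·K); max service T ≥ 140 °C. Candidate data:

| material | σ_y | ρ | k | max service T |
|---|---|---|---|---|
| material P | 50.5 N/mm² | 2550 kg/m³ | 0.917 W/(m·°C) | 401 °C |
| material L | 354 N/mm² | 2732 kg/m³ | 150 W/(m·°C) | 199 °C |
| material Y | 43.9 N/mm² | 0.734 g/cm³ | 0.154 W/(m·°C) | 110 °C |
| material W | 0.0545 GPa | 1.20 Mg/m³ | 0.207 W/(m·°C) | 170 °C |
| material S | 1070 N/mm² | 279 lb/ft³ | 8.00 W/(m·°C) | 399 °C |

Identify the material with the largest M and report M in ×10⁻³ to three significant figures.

Screen on constraints: k ≥ 0.180 W/(m·K); max service T ≥ 140 °C. Survivors: material P, material L, material W, material S.
In SI units:
  material P: σ_y = 50.50 MPa, ρ = 2550 kg/m³
  material L: σ_y = 354.0 MPa, ρ = 2732 kg/m³
  material W: σ_y = 54.50 MPa, ρ = 1200 kg/m³
  material S: σ_y = 1070 MPa, ρ = 4469 kg/m³
  material S: M = 7.32×10⁻³
  material L: M = 6.89×10⁻³
  material W: M = 6.15×10⁻³
  material P: M = 2.79×10⁻³
Material S ranks first.

material S, M = 7.32×10⁻³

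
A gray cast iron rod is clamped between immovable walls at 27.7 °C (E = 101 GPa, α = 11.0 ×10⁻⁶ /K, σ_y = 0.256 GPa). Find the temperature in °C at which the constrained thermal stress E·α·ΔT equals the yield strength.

258 °C

σ_y = 0.256 GPa = 256.0 MPa.
E·α·ΔT = 256.0 MPa ⇒ ΔT = 256.0 / (101.0×10³ × 11.0×10⁻⁶) = 230.4 K.
T = 27.7 + 230.4 = 258.1 °C.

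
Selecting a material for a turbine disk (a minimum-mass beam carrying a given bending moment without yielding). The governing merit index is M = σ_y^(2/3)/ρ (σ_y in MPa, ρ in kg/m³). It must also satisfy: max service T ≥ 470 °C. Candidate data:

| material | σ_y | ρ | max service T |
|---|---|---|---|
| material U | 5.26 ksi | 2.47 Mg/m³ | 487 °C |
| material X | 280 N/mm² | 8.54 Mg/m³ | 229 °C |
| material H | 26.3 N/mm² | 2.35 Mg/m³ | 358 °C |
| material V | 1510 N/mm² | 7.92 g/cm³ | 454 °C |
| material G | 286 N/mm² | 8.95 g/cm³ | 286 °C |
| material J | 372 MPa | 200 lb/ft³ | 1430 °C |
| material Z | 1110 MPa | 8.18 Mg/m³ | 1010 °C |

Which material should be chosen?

material J

Screen on constraints: max service T ≥ 470 °C. Survivors: material U, material J, material Z.
In SI units:
  material U: σ_y = 36.27 MPa, ρ = 2470 kg/m³
  material J: σ_y = 372.0 MPa, ρ = 3204 kg/m³
  material Z: σ_y = 1110 MPa, ρ = 8180 kg/m³
  material J: M = 16.1×10⁻³
  material Z: M = 13.1×10⁻³
  material U: M = 4.44×10⁻³
The maximum is for material J.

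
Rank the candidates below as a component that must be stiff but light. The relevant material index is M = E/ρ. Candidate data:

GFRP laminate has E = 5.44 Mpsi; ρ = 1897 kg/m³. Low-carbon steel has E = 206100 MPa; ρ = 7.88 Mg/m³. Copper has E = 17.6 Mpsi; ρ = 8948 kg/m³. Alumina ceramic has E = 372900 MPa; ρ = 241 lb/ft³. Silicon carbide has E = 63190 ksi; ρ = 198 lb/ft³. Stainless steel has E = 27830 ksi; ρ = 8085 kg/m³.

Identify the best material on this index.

silicon carbide

In SI units:
  GFRP laminate: E = 37.51 GPa, ρ = 1897 kg/m³
  low-carbon steel: E = 206.1 GPa, ρ = 7880 kg/m³
  copper: E = 121.3 GPa, ρ = 8948 kg/m³
  alumina ceramic: E = 372.9 GPa, ρ = 3860 kg/m³
  silicon carbide: E = 435.7 GPa, ρ = 3172 kg/m³
  stainless steel: E = 191.9 GPa, ρ = 8085 kg/m³
  silicon carbide: M = 137 MN·m/kg
  alumina ceramic: M = 96.6 MN·m/kg
  low-carbon steel: M = 26.2 MN·m/kg
  stainless steel: M = 23.7 MN·m/kg
  GFRP laminate: M = 19.8 MN·m/kg
  copper: M = 13.6 MN·m/kg
Highest index: silicon carbide.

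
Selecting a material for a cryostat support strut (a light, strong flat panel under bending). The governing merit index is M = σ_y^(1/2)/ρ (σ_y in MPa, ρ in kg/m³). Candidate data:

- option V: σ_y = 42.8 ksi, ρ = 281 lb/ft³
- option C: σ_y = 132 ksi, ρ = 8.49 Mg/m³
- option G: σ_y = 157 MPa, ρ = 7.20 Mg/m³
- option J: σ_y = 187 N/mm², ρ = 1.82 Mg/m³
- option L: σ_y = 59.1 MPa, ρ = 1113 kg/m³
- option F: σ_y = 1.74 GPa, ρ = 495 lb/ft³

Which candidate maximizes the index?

option J

In SI units:
  option V: σ_y = 295.1 MPa, ρ = 4501 kg/m³
  option C: σ_y = 910.1 MPa, ρ = 8490 kg/m³
  option G: σ_y = 157.0 MPa, ρ = 7200 kg/m³
  option J: σ_y = 187.0 MPa, ρ = 1820 kg/m³
  option L: σ_y = 59.10 MPa, ρ = 1113 kg/m³
  option F: σ_y = 1740 MPa, ρ = 7929 kg/m³
  option J: M = 7.51×10⁻³
  option L: M = 6.91×10⁻³
  option F: M = 5.26×10⁻³
  option V: M = 3.82×10⁻³
  option C: M = 3.55×10⁻³
  option G: M = 1.74×10⁻³
Option J has the largest M.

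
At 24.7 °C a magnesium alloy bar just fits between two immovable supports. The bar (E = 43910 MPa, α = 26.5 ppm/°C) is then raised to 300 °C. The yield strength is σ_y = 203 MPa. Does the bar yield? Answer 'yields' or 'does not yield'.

E = 43910 MPa = 43.91 GPa.
ΔT = 275.3 K. Constrained thermal stress σ = E·α·ΔT = 43.91×10³ MPa × 26.5×10⁻⁶ × 275.3 = 320 MPa (compressive).
Compare to σ_y = 203 MPa: σ ≥ σ_y, so it yields.

yields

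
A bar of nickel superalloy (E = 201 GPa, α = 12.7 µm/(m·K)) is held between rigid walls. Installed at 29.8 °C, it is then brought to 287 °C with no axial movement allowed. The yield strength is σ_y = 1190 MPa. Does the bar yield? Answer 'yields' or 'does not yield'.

ΔT = 257.2 K. Constrained thermal stress σ = E·α·ΔT = 201.0×10³ MPa × 12.7×10⁻⁶ × 257.2 = 657 MPa (compressive).
Compare to σ_y = 1190 MPa: σ < σ_y, so it does not yield.

does not yield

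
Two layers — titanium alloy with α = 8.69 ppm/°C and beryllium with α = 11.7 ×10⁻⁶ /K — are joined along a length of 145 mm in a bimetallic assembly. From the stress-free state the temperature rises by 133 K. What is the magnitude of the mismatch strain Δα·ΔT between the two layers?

Δα = |8.69 − 11.7|×10⁻⁶/K = 3.01×10⁻⁶/K.
Mismatch strain = Δα·ΔT = 3.01×10⁻⁶ × 133.0 = 4.00×10⁻⁴.

4.00×10⁻⁴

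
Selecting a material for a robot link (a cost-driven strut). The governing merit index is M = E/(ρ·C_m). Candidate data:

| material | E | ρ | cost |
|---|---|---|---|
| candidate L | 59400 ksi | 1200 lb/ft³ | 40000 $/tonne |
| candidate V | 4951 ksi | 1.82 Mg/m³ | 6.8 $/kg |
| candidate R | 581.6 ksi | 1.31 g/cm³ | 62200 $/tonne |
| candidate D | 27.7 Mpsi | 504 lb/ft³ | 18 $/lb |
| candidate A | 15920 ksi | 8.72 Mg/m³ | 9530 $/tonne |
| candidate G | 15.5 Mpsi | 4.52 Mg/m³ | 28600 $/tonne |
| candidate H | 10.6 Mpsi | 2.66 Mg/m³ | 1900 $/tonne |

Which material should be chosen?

Convert each candidate to consistent units, then evaluate M:
  candidate L: E = 409.5 GPa, ρ = 19220 kg/m³, cost = 40.00 $/kg
  candidate V: E = 34.14 GPa, ρ = 1820 kg/m³, cost = 6.800 $/kg
  candidate R: E = 4.010 GPa, ρ = 1310 kg/m³, cost = 62.20 $/kg
  candidate D: E = 191.0 GPa, ρ = 8073 kg/m³, cost = 39.68 $/kg
  candidate A: E = 109.8 GPa, ρ = 8720 kg/m³, cost = 9.530 $/kg
  candidate G: E = 106.9 GPa, ρ = 4520 kg/m³, cost = 28.60 $/kg
  candidate H: E = 73.08 GPa, ρ = 2660 kg/m³, cost = 1.900 $/kg
  candidate H: M = 14.5 MN·m per $
  candidate V: M = 2.76 MN·m per $
  candidate A: M = 1.32 MN·m per $
  candidate G: M = 0.827 MN·m per $
  candidate D: M = 0.596 MN·m per $
  candidate L: M = 0.533 MN·m per $
  candidate R: M = 0.0492 MN·m per $
The maximum is for candidate H.

candidate H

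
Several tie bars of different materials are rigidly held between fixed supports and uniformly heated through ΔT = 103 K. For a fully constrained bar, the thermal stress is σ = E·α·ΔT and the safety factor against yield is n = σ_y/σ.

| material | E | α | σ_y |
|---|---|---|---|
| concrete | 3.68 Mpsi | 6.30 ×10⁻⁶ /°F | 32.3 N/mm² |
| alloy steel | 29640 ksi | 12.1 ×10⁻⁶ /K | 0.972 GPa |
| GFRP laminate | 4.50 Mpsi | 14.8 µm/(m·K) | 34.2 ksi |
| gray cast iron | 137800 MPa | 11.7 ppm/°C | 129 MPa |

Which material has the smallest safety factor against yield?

gray cast iron

In consistent units (E in GPa, α in ×10⁻⁶/K, σ_y in MPa):
  concrete: E = 25.37, α = 11.3, σ_y = 32.30 → σ = 29.6 MPa, n = 1.09
  alloy steel: E = 204.4, α = 12.1, σ_y = 972.0 → σ = 255 MPa, n = 3.82
  GFRP laminate: E = 31.03, α = 14.8, σ_y = 235.8 → σ = 47.3 MPa, n = 4.99
  gray cast iron: E = 137.8, α = 11.7, σ_y = 129.0 → σ = 166 MPa, n = 0.777
The minimum is gray cast iron at n = 0.777.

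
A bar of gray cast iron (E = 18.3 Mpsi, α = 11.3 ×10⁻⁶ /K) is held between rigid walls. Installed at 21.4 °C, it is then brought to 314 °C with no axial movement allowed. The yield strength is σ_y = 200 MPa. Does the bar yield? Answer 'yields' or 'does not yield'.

E = 18.3 Mpsi = 126.2 GPa.
ΔT = 292.6 K. Constrained thermal stress σ = E·α·ΔT = 126.2×10³ MPa × 11.3×10⁻⁶ × 292.6 = 417 MPa (compressive).
Compare to σ_y = 200 MPa: σ ≥ σ_y, so it yields.

yields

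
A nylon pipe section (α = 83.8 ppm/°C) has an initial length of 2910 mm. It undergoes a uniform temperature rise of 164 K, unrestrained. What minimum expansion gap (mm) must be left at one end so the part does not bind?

ΔL = α·L₀·ΔT = 83.8×10⁻⁶ × 2910 mm × 164.0 K = 40.0 mm.

40.0 mm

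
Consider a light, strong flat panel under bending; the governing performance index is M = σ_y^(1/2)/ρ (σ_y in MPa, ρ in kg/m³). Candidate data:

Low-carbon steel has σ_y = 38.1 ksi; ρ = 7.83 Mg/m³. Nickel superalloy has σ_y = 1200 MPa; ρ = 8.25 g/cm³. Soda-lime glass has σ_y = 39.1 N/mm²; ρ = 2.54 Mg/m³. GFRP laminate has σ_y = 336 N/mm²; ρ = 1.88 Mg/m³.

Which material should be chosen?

GFRP laminate

Normalizing units and computing the index:
  low-carbon steel: σ_y = 262.7 MPa, ρ = 7830 kg/m³
  nickel superalloy: σ_y = 1200 MPa, ρ = 8250 kg/m³
  soda-lime glass: σ_y = 39.10 MPa, ρ = 2540 kg/m³
  GFRP laminate: σ_y = 336.0 MPa, ρ = 1880 kg/m³
  GFRP laminate: M = 9.75×10⁻³
  nickel superalloy: M = 4.20×10⁻³
  soda-lime glass: M = 2.46×10⁻³
  low-carbon steel: M = 2.07×10⁻³
GFRP laminate ranks first.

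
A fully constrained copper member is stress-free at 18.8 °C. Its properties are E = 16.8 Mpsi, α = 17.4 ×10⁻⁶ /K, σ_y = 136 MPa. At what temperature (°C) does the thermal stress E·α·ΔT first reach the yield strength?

86.3 °C

E = 16.8 Mpsi = 115.8 GPa.
E·α·ΔT = 136.0 MPa ⇒ ΔT = 136.0 / (115.8×10³ × 17.4×10⁻⁶) = 67.48 K.
T = 18.8 + 67.48 = 86.28 °C.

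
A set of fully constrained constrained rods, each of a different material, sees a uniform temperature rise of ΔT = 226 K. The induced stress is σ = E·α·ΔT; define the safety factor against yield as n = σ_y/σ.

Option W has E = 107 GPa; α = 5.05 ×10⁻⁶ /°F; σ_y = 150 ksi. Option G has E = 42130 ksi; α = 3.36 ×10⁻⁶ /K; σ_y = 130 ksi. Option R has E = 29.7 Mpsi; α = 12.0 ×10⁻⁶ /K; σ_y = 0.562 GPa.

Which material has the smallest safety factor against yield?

option R

In consistent units (E in GPa, α in ×10⁻⁶/K, σ_y in MPa):
  option W: E = 107.0, α = 9.09, σ_y = 1034 → σ = 220 MPa, n = 4.70
  option G: E = 290.5, α = 3.36, σ_y = 896.3 → σ = 221 MPa, n = 4.06
  option R: E = 204.8, α = 12.0, σ_y = 562.0 → σ = 555 MPa, n = 1.01
Option R has the lowest safety factor, n = 1.01.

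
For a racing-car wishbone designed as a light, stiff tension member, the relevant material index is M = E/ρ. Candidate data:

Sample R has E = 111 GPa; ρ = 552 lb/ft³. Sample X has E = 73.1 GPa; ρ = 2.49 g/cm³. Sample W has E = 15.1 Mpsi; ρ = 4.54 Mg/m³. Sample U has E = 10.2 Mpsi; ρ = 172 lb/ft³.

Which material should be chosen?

sample X

Convert each candidate to consistent units, then evaluate M:
  sample R: E = 111.0 GPa, ρ = 8842 kg/m³
  sample X: E = 73.10 GPa, ρ = 2490 kg/m³
  sample W: E = 104.1 GPa, ρ = 4540 kg/m³
  sample U: E = 70.33 GPa, ρ = 2755 kg/m³
  sample X: M = 29.4 MN·m/kg
  sample U: M = 25.5 MN·m/kg
  sample W: M = 22.9 MN·m/kg
  sample R: M = 12.6 MN·m/kg
Highest index: sample X.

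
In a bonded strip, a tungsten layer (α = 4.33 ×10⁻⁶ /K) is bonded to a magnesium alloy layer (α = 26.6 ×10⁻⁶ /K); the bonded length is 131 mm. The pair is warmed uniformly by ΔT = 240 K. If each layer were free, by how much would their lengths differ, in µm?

700 µm

Δα = |4.33 − 26.6|×10⁻⁶/K = 22.3×10⁻⁶/K.
ΔL_mismatch = Δα·L·ΔT = 22.3×10⁻⁶ × 131.0 mm × 240.0 K = 700 µm.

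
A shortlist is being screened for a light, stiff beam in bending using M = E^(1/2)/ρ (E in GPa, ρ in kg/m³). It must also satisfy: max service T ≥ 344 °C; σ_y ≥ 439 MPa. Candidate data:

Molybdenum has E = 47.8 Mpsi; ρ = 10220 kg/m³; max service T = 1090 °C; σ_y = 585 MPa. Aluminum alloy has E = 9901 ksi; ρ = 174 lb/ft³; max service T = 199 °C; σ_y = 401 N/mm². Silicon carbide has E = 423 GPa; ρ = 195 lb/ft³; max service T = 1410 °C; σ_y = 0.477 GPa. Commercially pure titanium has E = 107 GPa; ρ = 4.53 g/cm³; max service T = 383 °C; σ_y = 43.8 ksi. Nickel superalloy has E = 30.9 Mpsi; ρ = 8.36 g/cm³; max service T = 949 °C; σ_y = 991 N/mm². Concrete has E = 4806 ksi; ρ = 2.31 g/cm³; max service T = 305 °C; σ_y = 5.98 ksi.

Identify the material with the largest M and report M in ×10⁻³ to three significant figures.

silicon carbide, M = 6.58×10⁻³

Screen on constraints: max service T ≥ 344 °C; σ_y ≥ 439 MPa. Survivors: molybdenum, silicon carbide, nickel superalloy.
Putting every candidate on a common basis:
  molybdenum: E = 329.6 GPa, ρ = 10220 kg/m³
  silicon carbide: E = 423.0 GPa, ρ = 3124 kg/m³
  nickel superalloy: E = 213.0 GPa, ρ = 8360 kg/m³
  silicon carbide: M = 6.58×10⁻³
  molybdenum: M = 1.78×10⁻³
  nickel superalloy: M = 1.75×10⁻³
Silicon carbide ranks first.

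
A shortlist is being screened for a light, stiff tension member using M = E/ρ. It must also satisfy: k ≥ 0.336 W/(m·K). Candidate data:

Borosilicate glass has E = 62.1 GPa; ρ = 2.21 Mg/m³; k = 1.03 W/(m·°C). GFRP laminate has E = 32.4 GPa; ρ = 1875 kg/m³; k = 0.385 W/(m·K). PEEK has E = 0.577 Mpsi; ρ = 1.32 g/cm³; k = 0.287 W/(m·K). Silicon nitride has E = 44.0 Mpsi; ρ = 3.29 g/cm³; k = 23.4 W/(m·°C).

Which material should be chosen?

Screen on constraints: k ≥ 0.336 W/(m·K). Survivors: borosilicate glass, GFRP laminate, silicon nitride.
Convert each candidate to consistent units, then evaluate M:
  borosilicate glass: E = 62.10 GPa, ρ = 2210 kg/m³
  GFRP laminate: E = 32.40 GPa, ρ = 1875 kg/m³
  silicon nitride: E = 303.4 GPa, ρ = 3290 kg/m³
  silicon nitride: M = 92.2 MN·m/kg
  borosilicate glass: M = 28.1 MN·m/kg
  GFRP laminate: M = 17.3 MN·m/kg
Silicon nitride ranks first.

silicon nitride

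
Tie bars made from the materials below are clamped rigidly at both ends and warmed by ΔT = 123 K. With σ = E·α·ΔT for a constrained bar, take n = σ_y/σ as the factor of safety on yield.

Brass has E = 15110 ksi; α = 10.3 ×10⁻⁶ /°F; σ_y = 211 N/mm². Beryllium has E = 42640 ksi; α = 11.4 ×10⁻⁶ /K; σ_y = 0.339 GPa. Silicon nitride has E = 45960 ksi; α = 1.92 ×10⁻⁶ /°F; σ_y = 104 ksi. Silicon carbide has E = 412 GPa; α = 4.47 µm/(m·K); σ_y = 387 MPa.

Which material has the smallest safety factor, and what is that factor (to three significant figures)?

beryllium, n = 0.822

In consistent units (E in GPa, α in ×10⁻⁶/K, σ_y in MPa):
  brass: E = 104.2, α = 18.5, σ_y = 211.0 → σ = 238 MPa, n = 0.888
  beryllium: E = 294.0, α = 11.4, σ_y = 339.0 → σ = 412 MPa, n = 0.822
  silicon nitride: E = 316.9, α = 3.46, σ_y = 717.1 → σ = 135 MPa, n = 5.32
  silicon carbide: E = 412.0, α = 4.47, σ_y = 387.0 → σ = 227 MPa, n = 1.71
Beryllium has the lowest safety factor, n = 0.822.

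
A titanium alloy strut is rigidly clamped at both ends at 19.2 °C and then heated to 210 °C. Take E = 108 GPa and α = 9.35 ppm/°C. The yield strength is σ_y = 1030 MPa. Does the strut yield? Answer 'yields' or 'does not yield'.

does not yield

ΔT = 190.8 K. Constrained thermal stress σ = E·α·ΔT = 108.0×10³ MPa × 9.35×10⁻⁶ × 190.8 = 193 MPa (compressive).
Compare to σ_y = 1030 MPa: σ < σ_y, so it does not yield.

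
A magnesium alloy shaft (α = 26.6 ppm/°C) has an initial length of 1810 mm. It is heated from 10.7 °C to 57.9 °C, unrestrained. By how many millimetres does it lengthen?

ΔT = 57.9 − 10.7 = 47.20 K.
ΔL = α·L₀·ΔT = 26.6×10⁻⁶ × 1810 mm × 47.20 K = 2.27 mm.

2.27 mm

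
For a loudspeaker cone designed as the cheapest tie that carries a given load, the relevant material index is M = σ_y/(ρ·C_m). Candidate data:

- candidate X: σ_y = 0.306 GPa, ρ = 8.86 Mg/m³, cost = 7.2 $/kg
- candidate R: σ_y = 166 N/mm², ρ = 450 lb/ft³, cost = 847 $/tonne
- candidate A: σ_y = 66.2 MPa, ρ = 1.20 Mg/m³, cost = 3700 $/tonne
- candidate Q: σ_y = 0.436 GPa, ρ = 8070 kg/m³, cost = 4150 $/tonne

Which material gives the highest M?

candidate R

Putting every candidate on a common basis:
  candidate X: σ_y = 306.0 MPa, ρ = 8860 kg/m³, cost = 7.200 $/kg
  candidate R: σ_y = 166.0 MPa, ρ = 7208 kg/m³, cost = 0.8470 $/kg
  candidate A: σ_y = 66.20 MPa, ρ = 1200 kg/m³, cost = 3.700 $/kg
  candidate Q: σ_y = 436.0 MPa, ρ = 8070 kg/m³, cost = 4.150 $/kg
  candidate R: M = 27.2 kN·m per $
  candidate A: M = 14.9 kN·m per $
  candidate Q: M = 13.0 kN·m per $
  candidate X: M = 4.80 kN·m per $
The maximum is for candidate R.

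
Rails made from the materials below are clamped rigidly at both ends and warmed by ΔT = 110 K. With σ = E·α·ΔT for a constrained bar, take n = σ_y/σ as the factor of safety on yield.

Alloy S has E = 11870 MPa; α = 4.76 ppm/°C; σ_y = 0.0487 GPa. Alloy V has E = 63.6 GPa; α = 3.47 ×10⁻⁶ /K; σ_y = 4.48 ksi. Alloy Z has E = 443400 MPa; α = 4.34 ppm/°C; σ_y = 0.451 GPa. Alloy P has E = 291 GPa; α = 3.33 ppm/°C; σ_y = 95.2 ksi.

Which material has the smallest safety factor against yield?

With everything in SI (GPa, ×10⁻⁶/K, MPa):
  alloy S: E = 11.87, α = 4.76, σ_y = 48.70 → σ = 6.22 MPa, n = 7.84
  alloy V: E = 63.60, α = 3.47, σ_y = 30.89 → σ = 24.3 MPa, n = 1.27
  alloy Z: E = 443.4, α = 4.34, σ_y = 451.0 → σ = 212 MPa, n = 2.13
  alloy P: E = 291.0, α = 3.33, σ_y = 656.4 → σ = 107 MPa, n = 6.16
Smallest n: alloy V with n = 1.27.

alloy V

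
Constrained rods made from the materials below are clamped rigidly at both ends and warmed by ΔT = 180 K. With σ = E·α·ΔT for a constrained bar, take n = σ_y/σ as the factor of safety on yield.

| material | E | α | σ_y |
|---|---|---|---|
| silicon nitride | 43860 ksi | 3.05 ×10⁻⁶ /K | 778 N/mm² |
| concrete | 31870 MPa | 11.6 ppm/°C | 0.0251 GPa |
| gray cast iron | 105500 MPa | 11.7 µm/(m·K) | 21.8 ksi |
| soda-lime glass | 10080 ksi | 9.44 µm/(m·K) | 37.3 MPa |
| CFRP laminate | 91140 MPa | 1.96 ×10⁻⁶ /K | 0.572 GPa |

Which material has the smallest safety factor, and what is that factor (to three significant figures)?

In consistent units (E in GPa, α in ×10⁻⁶/K, σ_y in MPa):
  silicon nitride: E = 302.4, α = 3.05, σ_y = 778.0 → σ = 166 MPa, n = 4.69
  concrete: E = 31.87, α = 11.6, σ_y = 25.10 → σ = 66.5 MPa, n = 0.377
  gray cast iron: E = 105.5, α = 11.7, σ_y = 150.3 → σ = 222 MPa, n = 0.676
  soda-lime glass: E = 69.50, α = 9.44, σ_y = 37.30 → σ = 118 MPa, n = 0.316
  CFRP laminate: E = 91.14, α = 1.96, σ_y = 572.0 → σ = 32.2 MPa, n = 17.8
Soda-lime glass has the lowest safety factor, n = 0.316.

soda-lime glass, n = 0.316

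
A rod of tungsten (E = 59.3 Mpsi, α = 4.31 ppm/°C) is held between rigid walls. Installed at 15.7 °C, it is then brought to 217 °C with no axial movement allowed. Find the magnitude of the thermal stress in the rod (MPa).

355 MPa

E = 59.3 Mpsi = 408.9 GPa.
ΔT = 201.3 K. Constrained thermal stress σ = E·α·ΔT = 408.9×10³ MPa × 4.31×10⁻⁶ × 201.3 = 355 MPa (compressive).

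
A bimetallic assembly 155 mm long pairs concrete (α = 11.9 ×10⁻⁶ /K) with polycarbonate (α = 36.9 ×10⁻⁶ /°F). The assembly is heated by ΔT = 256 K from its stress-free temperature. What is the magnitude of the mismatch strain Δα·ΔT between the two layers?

polycarbonate: α = 36.9×10⁻⁶/°F × 9/5 = 66.4×10⁻⁶/K.
Δα = |11.9 − 66.4|×10⁻⁶/K = 54.5×10⁻⁶/K.
Mismatch strain = Δα·ΔT = 54.5×10⁻⁶ × 256.0 = 0.0140.

0.0140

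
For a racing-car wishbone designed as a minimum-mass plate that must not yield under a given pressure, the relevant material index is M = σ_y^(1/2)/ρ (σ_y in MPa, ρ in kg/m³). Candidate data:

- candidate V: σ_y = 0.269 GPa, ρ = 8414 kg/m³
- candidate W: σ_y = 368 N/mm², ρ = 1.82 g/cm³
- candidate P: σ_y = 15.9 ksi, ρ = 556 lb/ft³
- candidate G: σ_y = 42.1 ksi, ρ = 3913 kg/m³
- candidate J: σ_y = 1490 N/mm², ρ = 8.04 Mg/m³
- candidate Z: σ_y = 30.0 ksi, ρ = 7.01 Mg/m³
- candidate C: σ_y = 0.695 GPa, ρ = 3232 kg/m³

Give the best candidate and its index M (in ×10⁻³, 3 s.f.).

candidate W, M = 10.5×10⁻³

After converting to SI:
  candidate V: σ_y = 269.0 MPa, ρ = 8414 kg/m³
  candidate W: σ_y = 368.0 MPa, ρ = 1820 kg/m³
  candidate P: σ_y = 109.6 MPa, ρ = 8906 kg/m³
  candidate G: σ_y = 290.3 MPa, ρ = 3913 kg/m³
  candidate J: σ_y = 1490 MPa, ρ = 8040 kg/m³
  candidate Z: σ_y = 206.8 MPa, ρ = 7010 kg/m³
  candidate C: σ_y = 695.0 MPa, ρ = 3232 kg/m³
  candidate W: M = 10.5×10⁻³
  candidate C: M = 8.16×10⁻³
  candidate J: M = 4.80×10⁻³
  candidate G: M = 4.35×10⁻³
  candidate Z: M = 2.05×10⁻³
  candidate V: M = 1.95×10⁻³
  candidate P: M = 1.18×10⁻³
Candidate W ranks first.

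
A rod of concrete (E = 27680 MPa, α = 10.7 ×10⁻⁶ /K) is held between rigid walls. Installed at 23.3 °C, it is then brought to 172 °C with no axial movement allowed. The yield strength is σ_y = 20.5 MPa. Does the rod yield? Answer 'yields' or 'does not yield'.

yields

E = 27680 MPa = 27.68 GPa.
ΔT = 148.7 K. Constrained thermal stress σ = E·α·ΔT = 27.68×10³ MPa × 10.7×10⁻⁶ × 148.7 = 44.0 MPa (compressive).
Compare to σ_y = 20.5 MPa: σ ≥ σ_y, so it yields.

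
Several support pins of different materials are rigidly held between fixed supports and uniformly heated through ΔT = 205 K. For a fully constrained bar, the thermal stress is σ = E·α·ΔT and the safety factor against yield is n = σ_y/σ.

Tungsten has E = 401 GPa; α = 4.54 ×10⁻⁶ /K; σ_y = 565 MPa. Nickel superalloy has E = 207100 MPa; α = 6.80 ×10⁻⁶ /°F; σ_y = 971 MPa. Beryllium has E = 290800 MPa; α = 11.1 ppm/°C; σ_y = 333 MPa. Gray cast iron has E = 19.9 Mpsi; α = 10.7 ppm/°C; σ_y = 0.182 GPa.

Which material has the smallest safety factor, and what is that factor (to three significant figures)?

With everything in SI (GPa, ×10⁻⁶/K, MPa):
  tungsten: E = 401.0, α = 4.54, σ_y = 565.0 → σ = 373 MPa, n = 1.51
  nickel superalloy: E = 207.1, α = 12.2, σ_y = 971.0 → σ = 520 MPa, n = 1.87
  beryllium: E = 290.8, α = 11.1, σ_y = 333.0 → σ = 662 MPa, n = 0.503
  gray cast iron: E = 137.2, α = 10.7, σ_y = 182.0 → σ = 301 MPa, n = 0.605
Beryllium has the lowest safety factor, n = 0.503.

beryllium, n = 0.503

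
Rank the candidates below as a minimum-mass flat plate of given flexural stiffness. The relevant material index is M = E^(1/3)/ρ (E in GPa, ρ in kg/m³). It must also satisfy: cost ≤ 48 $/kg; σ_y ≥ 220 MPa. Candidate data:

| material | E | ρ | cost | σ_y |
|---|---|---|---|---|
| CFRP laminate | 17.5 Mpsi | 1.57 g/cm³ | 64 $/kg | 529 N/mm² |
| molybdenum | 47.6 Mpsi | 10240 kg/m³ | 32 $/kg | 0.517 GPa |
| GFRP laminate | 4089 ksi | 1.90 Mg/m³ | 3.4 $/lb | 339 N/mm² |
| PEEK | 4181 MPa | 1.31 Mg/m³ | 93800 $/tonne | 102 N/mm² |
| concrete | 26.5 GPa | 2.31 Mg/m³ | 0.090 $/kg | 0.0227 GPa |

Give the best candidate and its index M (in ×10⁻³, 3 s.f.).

Screen on constraints: cost ≤ 48 $/kg; σ_y ≥ 220 MPa. Survivors: molybdenum, GFRP laminate.
Putting every candidate on a common basis:
  molybdenum: E = 328.2 GPa, ρ = 10240 kg/m³
  GFRP laminate: E = 28.19 GPa, ρ = 1900 kg/m³
  GFRP laminate: M = 1.60×10⁻³
  molybdenum: M = 0.674×10⁻³
GFRP laminate has the largest M.

GFRP laminate, M = 1.60×10⁻³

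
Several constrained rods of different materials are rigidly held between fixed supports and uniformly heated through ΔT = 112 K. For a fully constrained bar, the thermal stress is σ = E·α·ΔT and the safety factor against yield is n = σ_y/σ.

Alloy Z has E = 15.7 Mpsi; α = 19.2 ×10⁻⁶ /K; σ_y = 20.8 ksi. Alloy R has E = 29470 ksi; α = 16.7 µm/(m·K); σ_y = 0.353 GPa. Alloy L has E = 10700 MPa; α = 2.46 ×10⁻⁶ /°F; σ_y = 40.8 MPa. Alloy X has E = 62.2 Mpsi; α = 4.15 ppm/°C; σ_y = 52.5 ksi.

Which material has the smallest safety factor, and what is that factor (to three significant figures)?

In consistent units (E in GPa, α in ×10⁻⁶/K, σ_y in MPa):
  alloy Z: E = 108.2, α = 19.2, σ_y = 143.4 → σ = 233 MPa, n = 0.616
  alloy R: E = 203.2, α = 16.7, σ_y = 353.0 → σ = 380 MPa, n = 0.929
  alloy L: E = 10.70, α = 4.43, σ_y = 40.80 → σ = 5.31 MPa, n = 7.69
  alloy X: E = 428.9, α = 4.15, σ_y = 362.0 → σ = 199 MPa, n = 1.82
Smallest n: alloy Z with n = 0.616.

alloy Z, n = 0.616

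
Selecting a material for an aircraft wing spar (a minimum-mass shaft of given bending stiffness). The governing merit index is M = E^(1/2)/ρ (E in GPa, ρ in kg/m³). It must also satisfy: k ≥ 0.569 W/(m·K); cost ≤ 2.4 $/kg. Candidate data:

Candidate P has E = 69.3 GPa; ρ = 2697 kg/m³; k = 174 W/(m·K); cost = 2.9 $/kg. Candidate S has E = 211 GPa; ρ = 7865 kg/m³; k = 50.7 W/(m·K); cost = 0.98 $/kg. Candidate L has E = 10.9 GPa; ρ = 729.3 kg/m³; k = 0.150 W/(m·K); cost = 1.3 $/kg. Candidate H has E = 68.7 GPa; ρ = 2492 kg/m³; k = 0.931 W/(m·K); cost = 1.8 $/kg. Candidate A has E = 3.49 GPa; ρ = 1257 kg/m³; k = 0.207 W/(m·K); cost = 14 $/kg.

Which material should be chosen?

Screen on constraints: k ≥ 0.569 W/(m·K); cost ≤ 2.4 $/kg. Survivors: candidate S, candidate H.
Computing M directly (units already consistent):
  candidate H: M = 3.33×10⁻³
  candidate S: M = 1.85×10⁻³
Candidate H ranks first.

candidate H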